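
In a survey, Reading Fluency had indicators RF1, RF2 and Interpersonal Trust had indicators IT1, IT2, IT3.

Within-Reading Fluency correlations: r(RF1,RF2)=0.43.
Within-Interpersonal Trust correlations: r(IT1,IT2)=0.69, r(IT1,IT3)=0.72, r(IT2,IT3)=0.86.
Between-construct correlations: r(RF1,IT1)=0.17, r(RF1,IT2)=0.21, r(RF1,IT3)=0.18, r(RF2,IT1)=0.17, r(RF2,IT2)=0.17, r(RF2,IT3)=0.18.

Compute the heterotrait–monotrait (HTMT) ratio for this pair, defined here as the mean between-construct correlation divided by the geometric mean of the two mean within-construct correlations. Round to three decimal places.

Mean between = 1.08/6 = 0.1800.
Mean within-RF = 0.43/1 = 0.4300; mean within-IT = 2.27/3 = 0.7567.
Geometric mean = √(0.4300 × 0.7567) = 0.5704.
HTMT = 0.1800 / 0.5704 = 0.316.

0.316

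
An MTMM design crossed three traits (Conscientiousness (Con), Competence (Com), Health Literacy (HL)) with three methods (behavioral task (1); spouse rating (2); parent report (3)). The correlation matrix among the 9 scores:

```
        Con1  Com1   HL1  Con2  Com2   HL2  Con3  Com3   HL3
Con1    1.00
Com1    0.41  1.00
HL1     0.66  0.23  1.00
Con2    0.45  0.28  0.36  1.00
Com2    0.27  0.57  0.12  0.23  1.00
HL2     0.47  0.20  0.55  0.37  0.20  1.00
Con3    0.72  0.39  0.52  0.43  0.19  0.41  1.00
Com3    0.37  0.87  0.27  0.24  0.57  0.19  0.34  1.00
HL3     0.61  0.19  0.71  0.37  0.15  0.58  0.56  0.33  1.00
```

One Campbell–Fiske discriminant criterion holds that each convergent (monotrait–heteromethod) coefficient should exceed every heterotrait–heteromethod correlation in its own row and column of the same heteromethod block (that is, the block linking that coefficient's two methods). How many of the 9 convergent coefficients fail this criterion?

Checking each validity diagonal entry against its comparison values:
Con (methods 1·2): 0.45 vs {0.27, 0.28, 0.47, 0.36} → fail.
Con (methods 1·3): 0.72 vs {0.37, 0.39, 0.61, 0.52} → pass.
Con (methods 2·3): 0.43 vs {0.24, 0.19, 0.37, 0.41} → pass.
Com (methods 1·2): 0.57 vs {0.28, 0.27, 0.20, 0.12} → pass.
Com (methods 1·3): 0.87 vs {0.39, 0.37, 0.19, 0.27} → pass.
Com (methods 2·3): 0.57 vs {0.19, 0.24, 0.15, 0.19} → pass.
HL (methods 1·2): 0.55 vs {0.36, 0.47, 0.12, 0.20} → pass.
HL (methods 1·3): 0.71 vs {0.52, 0.61, 0.27, 0.19} → pass.
HL (methods 2·3): 0.58 vs {0.41, 0.37, 0.19, 0.15} → pass.
1 of 9 fail.

1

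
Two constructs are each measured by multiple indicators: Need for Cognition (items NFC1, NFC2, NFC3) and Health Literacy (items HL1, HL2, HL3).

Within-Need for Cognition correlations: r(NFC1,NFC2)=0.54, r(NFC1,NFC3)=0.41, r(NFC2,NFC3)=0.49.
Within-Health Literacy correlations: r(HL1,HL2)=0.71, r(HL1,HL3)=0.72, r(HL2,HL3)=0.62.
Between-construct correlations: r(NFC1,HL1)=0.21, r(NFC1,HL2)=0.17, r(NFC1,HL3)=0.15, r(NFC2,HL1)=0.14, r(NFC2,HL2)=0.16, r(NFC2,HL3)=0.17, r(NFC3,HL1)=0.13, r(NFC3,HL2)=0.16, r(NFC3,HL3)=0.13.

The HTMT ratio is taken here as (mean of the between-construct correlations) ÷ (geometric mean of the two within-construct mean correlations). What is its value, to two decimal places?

0.28

Mean between = 1.42/9 = 0.1578.
Mean within-NFC = 1.44/3 = 0.4800; mean within-HL = 2.05/3 = 0.6833.
Geometric mean = √(0.4800 × 0.6833) = 0.5727.
HTMT = 0.1578 / 0.5727 = 0.28.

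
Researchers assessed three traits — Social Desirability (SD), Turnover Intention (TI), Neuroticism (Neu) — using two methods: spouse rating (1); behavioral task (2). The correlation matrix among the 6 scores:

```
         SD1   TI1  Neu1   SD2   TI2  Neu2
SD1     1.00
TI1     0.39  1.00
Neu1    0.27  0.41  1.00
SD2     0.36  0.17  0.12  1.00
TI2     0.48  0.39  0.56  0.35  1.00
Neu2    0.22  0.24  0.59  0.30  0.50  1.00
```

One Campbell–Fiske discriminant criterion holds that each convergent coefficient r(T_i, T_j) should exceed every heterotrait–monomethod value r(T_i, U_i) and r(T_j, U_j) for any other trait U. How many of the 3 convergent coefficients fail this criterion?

Convergent coefficients and their comparison sets:
SD (methods 1·2): 0.36 vs {0.39, 0.35, 0.27, 0.30} → fail.
TI (methods 1·2): 0.39 vs {0.39, 0.35, 0.41, 0.50} → fail.
Neu (methods 1·2): 0.59 vs {0.27, 0.30, 0.41, 0.50} → pass.
2 of 3 fail.

2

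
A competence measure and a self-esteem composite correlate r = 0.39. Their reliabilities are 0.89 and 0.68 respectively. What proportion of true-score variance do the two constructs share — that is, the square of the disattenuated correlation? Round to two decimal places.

Disattenuated r = 0.39 / √(0.89 × 0.68) = 0.39 / 0.7779 = 0.5013.
Shared true-score variance = 0.5013² = 0.2513 ≈ 0.25.

0.25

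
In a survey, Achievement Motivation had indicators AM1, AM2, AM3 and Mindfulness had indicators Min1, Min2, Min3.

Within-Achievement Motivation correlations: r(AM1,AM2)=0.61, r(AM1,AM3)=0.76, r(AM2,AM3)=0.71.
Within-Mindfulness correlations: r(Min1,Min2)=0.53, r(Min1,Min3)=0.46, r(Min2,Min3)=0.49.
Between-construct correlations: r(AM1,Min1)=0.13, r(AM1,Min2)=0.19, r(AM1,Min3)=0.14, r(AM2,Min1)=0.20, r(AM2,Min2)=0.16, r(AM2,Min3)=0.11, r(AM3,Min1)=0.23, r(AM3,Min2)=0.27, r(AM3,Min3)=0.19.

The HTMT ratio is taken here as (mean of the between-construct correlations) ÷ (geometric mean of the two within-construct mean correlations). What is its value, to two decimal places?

Between-construct mean = 1.62/9 = 0.1800.
Mean within-AM = 2.08/3 = 0.6933; mean within-Min = 1.48/3 = 0.4933.
Geometric mean = √(0.6933 × 0.4933) = 0.5848.
HTMT = 0.1800 / 0.5848 = 0.31.

0.31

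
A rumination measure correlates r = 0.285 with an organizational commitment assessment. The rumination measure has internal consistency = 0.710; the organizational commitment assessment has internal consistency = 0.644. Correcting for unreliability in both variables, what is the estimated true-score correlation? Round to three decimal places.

0.421

r_true = r_obs / √(r_xx · r_yy) = 0.285 / √(0.710 × 0.644) = 0.285 / √0.457240 = 0.285 / 0.6762 ≈ 0.421.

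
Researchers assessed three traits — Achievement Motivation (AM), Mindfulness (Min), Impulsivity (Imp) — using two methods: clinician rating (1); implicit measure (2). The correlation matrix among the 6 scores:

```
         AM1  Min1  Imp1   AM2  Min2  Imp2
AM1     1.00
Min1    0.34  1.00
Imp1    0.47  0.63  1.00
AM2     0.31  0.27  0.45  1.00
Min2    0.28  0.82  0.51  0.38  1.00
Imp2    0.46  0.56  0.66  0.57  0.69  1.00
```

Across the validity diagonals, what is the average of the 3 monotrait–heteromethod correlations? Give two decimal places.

0.60

Convergent values: 0.31, 0.82, 0.66; mean = 1.79/3 = 0.60.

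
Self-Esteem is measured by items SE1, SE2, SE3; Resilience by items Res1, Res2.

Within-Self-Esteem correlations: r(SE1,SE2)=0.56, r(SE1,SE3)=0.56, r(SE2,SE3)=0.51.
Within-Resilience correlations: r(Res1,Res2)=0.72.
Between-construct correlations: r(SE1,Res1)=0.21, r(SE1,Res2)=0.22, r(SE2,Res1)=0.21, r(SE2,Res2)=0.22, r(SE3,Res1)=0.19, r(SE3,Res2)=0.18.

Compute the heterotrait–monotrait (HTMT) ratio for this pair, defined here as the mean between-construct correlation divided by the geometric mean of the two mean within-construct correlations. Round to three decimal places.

0.328

Mean heterotrait r = 1.23/6 = 0.2050.
Mean within-SE = 1.63/3 = 0.5433; mean within-Res = 0.72/1 = 0.7200.
Geometric mean = √(0.5433 × 0.7200) = 0.6254.
HTMT = 0.2050 / 0.6254 = 0.328.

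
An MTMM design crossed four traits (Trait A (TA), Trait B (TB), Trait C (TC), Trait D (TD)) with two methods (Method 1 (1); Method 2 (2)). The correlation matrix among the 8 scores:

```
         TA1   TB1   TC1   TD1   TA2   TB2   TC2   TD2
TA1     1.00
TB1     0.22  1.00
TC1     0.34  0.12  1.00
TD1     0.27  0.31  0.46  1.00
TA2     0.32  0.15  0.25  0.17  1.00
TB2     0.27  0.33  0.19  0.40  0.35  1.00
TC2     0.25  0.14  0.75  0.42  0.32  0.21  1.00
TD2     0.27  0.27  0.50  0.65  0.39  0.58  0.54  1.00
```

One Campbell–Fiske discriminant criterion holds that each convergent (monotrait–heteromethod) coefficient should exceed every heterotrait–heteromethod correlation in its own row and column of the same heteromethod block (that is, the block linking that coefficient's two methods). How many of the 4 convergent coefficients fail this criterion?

Checking each validity diagonal entry against its comparison values:
TA (methods 1·2): 0.32 vs {0.27, 0.15, 0.25, 0.25, 0.27, 0.17} → pass.
TB (methods 1·2): 0.33 vs {0.15, 0.27, 0.14, 0.19, 0.27, 0.40} → fail.
TC (methods 1·2): 0.75 vs {0.25, 0.25, 0.19, 0.14, 0.50, 0.42} → pass.
TD (methods 1·2): 0.65 vs {0.17, 0.27, 0.40, 0.27, 0.42, 0.50} → pass.
1 of 4 fail.

1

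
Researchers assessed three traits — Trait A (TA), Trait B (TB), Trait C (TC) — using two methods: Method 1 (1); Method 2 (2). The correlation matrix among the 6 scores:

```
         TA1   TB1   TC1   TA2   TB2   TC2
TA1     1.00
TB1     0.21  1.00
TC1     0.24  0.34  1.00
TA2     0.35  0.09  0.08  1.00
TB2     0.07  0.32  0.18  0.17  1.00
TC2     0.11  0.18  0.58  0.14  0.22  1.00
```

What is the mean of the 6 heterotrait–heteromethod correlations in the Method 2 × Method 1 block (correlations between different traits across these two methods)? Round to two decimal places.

0.12

HTHM values (method 2 × method 1): 0.09, 0.08, 0.07, 0.18, 0.11, 0.18; mean = 0.71/6 = 0.12.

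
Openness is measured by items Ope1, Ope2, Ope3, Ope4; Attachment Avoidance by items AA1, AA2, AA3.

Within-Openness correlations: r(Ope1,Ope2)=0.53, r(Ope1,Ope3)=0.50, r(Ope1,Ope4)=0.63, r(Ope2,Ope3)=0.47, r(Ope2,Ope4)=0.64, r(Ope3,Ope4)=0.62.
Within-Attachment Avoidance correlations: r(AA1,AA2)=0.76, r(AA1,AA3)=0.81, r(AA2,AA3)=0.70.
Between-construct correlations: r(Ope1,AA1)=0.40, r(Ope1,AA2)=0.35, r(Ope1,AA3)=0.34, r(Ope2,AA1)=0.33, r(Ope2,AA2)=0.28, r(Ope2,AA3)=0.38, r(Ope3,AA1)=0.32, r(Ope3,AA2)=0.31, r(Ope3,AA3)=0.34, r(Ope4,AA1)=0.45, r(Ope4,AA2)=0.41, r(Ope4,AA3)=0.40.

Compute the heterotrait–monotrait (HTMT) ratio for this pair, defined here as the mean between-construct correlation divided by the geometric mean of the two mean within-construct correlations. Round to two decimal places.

0.55

Mean heterotrait r = 4.31/12 = 0.3592.
Mean within-Ope = 3.39/6 = 0.5650; mean within-AA = 2.27/3 = 0.7567.
Geometric mean = √(0.5650 × 0.7567) = 0.6539.
HTMT = 0.3592 / 0.6539 = 0.55.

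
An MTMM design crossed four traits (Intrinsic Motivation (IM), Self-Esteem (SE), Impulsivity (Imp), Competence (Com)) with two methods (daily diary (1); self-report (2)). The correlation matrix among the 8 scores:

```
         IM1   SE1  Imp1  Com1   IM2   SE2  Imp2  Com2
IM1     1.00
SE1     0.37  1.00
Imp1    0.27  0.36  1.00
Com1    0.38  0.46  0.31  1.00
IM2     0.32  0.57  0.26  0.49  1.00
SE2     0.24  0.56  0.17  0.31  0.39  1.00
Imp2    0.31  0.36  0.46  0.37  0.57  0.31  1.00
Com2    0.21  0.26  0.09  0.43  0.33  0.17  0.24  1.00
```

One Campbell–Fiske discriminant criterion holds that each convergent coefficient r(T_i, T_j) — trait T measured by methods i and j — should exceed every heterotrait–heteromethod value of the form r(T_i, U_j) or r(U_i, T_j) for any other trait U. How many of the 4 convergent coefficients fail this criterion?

Convergent coefficients and their comparison sets:
IM (methods 1·2): 0.32 vs {0.24, 0.57, 0.31, 0.26, 0.21, 0.49} → fail.
SE (methods 1·2): 0.56 vs {0.57, 0.24, 0.36, 0.17, 0.26, 0.31} → fail.
Imp (methods 1·2): 0.46 vs {0.26, 0.31, 0.17, 0.36, 0.09, 0.37} → pass.
Com (methods 1·2): 0.43 vs {0.49, 0.21, 0.31, 0.26, 0.37, 0.09} → fail.
3 of 4 fail.

3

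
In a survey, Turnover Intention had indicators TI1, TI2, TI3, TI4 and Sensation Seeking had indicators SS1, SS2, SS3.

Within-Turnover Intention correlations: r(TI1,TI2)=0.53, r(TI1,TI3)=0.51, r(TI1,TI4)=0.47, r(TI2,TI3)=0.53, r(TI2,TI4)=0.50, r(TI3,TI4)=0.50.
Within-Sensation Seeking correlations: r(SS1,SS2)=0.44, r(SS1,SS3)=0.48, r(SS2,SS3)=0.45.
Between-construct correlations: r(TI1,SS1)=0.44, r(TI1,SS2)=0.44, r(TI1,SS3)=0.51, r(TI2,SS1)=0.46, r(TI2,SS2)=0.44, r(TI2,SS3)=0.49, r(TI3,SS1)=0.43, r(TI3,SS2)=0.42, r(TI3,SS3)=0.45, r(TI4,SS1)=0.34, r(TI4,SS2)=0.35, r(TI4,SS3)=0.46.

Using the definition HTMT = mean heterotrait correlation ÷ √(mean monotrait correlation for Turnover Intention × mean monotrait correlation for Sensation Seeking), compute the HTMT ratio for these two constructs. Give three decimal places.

0.906

Mean heterotrait r = 5.23/12 = 0.4358.
Mean within-TI = 3.04/6 = 0.5067; mean within-SS = 1.37/3 = 0.4567.
Geometric mean = √(0.5067 × 0.4567) = 0.4811.
HTMT = 0.4358 / 0.4811 = 0.906.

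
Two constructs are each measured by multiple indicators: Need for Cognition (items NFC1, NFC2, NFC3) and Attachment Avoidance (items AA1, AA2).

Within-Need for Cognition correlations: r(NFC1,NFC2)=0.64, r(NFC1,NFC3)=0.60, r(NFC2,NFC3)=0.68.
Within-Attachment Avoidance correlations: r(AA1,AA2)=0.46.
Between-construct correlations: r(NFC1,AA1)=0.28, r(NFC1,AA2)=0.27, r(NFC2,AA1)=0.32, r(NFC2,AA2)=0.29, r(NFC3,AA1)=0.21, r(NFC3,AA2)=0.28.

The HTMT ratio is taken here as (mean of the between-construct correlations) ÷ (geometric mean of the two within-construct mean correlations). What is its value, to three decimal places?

0.507

Mean between = 1.65/6 = 0.2750.
Mean within-NFC = 1.92/3 = 0.6400; mean within-AA = 0.46/1 = 0.4600.
Geometric mean = √(0.6400 × 0.4600) = 0.5426.
HTMT = 0.2750 / 0.5426 = 0.507.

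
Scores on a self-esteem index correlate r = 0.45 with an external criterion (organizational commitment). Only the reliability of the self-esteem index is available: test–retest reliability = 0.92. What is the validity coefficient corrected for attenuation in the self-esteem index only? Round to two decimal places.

0.47

Single correction: r_c = r_obs / √r_xx = 0.45 / √0.92 = 0.45 / 0.9592 ≈ 0.47.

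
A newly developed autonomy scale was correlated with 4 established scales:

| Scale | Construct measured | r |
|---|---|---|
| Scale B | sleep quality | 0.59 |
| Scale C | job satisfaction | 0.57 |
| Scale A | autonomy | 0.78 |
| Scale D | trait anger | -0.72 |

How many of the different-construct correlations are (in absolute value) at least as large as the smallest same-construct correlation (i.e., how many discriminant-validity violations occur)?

0

Convergent (same construct = autonomy): Scale A.
Smallest convergent = 0.78. Discriminant |r|: 0.59, 0.57, 0.72; count ≥ 0.78 → 0.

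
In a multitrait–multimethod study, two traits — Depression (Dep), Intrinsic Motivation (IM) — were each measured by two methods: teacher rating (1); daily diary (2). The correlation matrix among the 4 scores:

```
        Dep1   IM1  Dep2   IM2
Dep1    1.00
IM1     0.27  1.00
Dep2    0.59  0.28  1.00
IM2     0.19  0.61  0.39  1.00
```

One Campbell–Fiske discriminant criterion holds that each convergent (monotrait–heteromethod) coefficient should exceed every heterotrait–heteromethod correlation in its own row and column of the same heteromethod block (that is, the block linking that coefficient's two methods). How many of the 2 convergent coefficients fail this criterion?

0

Convergent coefficients and their comparison sets:
Dep (methods 1·2): 0.59 vs {0.19, 0.28} → pass.
IM (methods 1·2): 0.61 vs {0.28, 0.19} → pass.
0 of 2 fail.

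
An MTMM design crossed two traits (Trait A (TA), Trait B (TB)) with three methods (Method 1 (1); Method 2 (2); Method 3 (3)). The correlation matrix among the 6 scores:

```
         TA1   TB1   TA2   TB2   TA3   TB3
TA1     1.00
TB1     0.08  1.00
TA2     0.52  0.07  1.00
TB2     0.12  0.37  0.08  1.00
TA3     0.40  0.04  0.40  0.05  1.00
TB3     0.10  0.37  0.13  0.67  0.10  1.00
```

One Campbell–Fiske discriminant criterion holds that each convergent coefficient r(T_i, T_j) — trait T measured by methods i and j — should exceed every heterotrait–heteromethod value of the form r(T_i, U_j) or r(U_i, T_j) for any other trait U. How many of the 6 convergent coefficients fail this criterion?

Each convergent coefficient versus the relevant comparison correlations:
TA (methods 1·2): 0.52 vs {0.12, 0.07} → pass.
TA (methods 1·3): 0.40 vs {0.10, 0.04} → pass.
TA (methods 2·3): 0.40 vs {0.13, 0.05} → pass.
TB (methods 1·2): 0.37 vs {0.07, 0.12} → pass.
TB (methods 1·3): 0.37 vs {0.04, 0.10} → pass.
TB (methods 2·3): 0.67 vs {0.05, 0.13} → pass.
0 of 6 fail.

0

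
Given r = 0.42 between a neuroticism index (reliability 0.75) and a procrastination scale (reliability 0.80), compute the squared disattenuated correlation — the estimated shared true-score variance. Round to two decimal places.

0.29

Disattenuated r = 0.42 / √(0.75 × 0.80) = 0.42 / 0.7746 = 0.5422.
Shared true-score variance = 0.5422² = 0.2940 ≈ 0.29.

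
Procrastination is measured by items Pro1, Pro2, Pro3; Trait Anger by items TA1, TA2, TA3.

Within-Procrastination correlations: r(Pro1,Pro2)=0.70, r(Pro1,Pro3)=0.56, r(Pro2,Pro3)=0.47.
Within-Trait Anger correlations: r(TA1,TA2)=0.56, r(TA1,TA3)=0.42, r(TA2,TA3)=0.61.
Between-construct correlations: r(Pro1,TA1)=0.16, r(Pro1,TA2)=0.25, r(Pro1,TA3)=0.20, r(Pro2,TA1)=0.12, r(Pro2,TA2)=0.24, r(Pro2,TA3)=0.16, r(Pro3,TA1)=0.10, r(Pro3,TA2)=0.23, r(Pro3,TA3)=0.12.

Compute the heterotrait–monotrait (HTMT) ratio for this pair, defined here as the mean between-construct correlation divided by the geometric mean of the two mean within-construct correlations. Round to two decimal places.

0.32

Between-construct mean = 1.58/9 = 0.1756.
Mean within-Pro = 1.73/3 = 0.5767; mean within-TA = 1.59/3 = 0.5300.
Geometric mean = √(0.5767 × 0.5300) = 0.5529.
HTMT = 0.1756 / 0.5529 = 0.32.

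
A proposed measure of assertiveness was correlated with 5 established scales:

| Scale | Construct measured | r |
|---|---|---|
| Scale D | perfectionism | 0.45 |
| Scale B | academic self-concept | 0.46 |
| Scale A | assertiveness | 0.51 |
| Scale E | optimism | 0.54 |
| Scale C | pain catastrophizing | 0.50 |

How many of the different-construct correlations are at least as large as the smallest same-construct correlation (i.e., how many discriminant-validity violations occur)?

1

Convergent (same construct = assertiveness): Scale A.
Smallest convergent = 0.51. Discriminant values: 0.45, 0.46, 0.54, 0.50; count ≥ 0.51 → 1.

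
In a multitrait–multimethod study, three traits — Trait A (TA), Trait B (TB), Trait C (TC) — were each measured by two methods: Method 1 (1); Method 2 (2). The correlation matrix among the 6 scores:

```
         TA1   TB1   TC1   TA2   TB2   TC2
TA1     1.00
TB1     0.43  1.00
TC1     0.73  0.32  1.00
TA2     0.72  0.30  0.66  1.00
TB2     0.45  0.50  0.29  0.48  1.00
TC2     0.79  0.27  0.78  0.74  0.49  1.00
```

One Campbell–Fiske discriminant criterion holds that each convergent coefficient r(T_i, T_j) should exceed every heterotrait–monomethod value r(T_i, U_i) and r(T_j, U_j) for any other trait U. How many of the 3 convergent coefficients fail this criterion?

Each convergent coefficient versus the relevant comparison correlations:
TA (methods 1·2): 0.72 vs {0.43, 0.48, 0.73, 0.74} → fail.
TB (methods 1·2): 0.50 vs {0.43, 0.48, 0.32, 0.49} → pass.
TC (methods 1·2): 0.78 vs {0.73, 0.74, 0.32, 0.49} → pass.
1 of 3 fail.

1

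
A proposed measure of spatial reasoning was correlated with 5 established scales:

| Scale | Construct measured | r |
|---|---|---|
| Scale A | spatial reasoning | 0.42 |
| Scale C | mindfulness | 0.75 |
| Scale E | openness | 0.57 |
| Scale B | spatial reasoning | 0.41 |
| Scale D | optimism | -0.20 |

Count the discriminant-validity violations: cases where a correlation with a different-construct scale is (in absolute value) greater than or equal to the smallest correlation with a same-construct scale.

Convergent (same construct = spatial reasoning): Scale A, Scale B.
Smallest convergent = 0.41. Discriminant |r|: 0.75, 0.57, 0.20; count ≥ 0.41 → 2.

2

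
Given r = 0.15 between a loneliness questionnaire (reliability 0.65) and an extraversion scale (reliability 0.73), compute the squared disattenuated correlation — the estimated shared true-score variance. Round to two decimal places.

Disattenuated r = 0.15 / √(0.65 × 0.73) = 0.15 / 0.6888 = 0.2178.
Shared true-score variance = 0.2178² = 0.0474 ≈ 0.05.

0.05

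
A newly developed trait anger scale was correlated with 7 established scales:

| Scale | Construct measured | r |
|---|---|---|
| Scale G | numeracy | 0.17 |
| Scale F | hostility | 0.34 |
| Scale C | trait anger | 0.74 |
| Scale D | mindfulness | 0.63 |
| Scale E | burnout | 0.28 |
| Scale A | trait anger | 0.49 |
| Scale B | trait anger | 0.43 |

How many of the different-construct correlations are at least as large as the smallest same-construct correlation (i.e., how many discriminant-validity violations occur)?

1

Convergent (same construct = trait anger): Scale C, Scale A, Scale B.
Smallest convergent = 0.43. Discriminant values: 0.17, 0.34, 0.63, 0.28; count ≥ 0.43 → 1.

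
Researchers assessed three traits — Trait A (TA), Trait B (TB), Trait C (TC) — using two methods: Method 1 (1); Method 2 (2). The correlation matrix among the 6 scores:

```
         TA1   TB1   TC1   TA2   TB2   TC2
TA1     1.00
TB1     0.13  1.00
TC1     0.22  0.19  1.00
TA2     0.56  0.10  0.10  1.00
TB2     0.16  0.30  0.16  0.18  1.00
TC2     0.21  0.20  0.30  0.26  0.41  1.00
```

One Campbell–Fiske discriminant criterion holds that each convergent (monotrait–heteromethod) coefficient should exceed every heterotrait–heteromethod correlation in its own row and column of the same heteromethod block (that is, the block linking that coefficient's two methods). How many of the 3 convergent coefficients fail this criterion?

0

Each convergent coefficient versus the relevant comparison correlations:
TA (methods 1·2): 0.56 vs {0.16, 0.10, 0.21, 0.10} → pass.
TB (methods 1·2): 0.30 vs {0.10, 0.16, 0.20, 0.16} → pass.
TC (methods 1·2): 0.30 vs {0.10, 0.21, 0.16, 0.20} → pass.
0 of 3 fail.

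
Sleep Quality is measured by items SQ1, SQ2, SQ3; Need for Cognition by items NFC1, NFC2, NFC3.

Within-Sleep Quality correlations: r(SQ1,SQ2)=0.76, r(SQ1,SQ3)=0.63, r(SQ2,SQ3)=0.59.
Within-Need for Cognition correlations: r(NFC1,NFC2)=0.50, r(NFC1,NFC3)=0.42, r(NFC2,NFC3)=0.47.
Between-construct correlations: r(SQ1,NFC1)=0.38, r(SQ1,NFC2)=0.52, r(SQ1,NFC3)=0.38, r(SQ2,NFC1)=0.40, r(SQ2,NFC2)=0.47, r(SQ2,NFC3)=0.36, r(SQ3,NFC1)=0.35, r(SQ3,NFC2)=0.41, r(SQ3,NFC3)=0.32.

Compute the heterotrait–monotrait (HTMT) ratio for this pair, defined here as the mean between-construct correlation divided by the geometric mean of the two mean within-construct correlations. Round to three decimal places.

0.721

Mean between = 3.59/9 = 0.3989.
Mean within-SQ = 1.98/3 = 0.6600; mean within-NFC = 1.39/3 = 0.4633.
Geometric mean = √(0.6600 × 0.4633) = 0.5530.
HTMT = 0.3989 / 0.5530 = 0.721.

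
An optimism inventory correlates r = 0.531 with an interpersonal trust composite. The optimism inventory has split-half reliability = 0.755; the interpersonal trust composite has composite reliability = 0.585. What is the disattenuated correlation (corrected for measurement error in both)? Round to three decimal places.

r_true = r_obs / √(r_xx · r_yy) = 0.531 / √(0.755 × 0.585) = 0.531 / √0.441675 = 0.531 / 0.6646 ≈ 0.799.

0.799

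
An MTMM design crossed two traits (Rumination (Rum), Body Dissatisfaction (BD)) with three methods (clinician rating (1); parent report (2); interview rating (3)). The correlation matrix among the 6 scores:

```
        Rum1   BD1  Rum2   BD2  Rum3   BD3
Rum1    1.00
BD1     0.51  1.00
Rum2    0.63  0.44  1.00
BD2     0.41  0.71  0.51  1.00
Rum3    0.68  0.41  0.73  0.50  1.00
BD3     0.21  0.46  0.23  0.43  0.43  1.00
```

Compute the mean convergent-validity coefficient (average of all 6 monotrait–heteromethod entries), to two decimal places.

0.61

Convergent values: 0.63, 0.68, 0.73, 0.71, 0.46, 0.43; mean = 3.64/6 = 0.61.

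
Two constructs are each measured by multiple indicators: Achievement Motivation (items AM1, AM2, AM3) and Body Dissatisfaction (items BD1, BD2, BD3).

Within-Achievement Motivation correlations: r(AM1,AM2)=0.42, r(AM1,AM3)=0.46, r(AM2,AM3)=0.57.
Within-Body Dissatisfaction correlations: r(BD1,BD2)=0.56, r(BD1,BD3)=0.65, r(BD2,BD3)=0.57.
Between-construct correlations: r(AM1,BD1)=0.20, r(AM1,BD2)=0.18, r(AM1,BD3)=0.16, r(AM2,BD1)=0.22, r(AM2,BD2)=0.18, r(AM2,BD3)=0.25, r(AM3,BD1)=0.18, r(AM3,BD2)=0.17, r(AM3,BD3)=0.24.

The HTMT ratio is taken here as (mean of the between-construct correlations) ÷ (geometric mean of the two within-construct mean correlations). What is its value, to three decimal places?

0.369

Mean between = 1.78/9 = 0.1978.
Mean within-AM = 1.45/3 = 0.4833; mean within-BD = 1.78/3 = 0.5933.
Geometric mean = √(0.4833 × 0.5933) = 0.5355.
HTMT = 0.1978 / 0.5355 = 0.369.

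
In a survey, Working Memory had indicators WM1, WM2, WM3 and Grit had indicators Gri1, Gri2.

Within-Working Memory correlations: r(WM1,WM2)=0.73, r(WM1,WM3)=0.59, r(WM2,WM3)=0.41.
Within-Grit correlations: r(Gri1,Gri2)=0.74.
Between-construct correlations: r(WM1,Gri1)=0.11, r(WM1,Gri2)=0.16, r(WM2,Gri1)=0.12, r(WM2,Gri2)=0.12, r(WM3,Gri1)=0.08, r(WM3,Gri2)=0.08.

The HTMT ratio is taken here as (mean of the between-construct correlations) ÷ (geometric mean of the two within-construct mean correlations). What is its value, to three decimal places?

Mean heterotrait r = 0.67/6 = 0.1117.
Mean within-WM = 1.73/3 = 0.5767; mean within-Gri = 0.74/1 = 0.7400.
Geometric mean = √(0.5767 × 0.7400) = 0.6533.
HTMT = 0.1117 / 0.6533 = 0.171.

0.171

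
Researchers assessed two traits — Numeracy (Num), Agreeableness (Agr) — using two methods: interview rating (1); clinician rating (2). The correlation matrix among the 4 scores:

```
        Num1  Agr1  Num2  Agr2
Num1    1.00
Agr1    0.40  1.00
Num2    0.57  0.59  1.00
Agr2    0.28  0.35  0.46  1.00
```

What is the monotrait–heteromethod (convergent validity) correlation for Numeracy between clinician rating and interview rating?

Same trait (Num), different methods: r(Num2, Num1) = 0.57.

0.57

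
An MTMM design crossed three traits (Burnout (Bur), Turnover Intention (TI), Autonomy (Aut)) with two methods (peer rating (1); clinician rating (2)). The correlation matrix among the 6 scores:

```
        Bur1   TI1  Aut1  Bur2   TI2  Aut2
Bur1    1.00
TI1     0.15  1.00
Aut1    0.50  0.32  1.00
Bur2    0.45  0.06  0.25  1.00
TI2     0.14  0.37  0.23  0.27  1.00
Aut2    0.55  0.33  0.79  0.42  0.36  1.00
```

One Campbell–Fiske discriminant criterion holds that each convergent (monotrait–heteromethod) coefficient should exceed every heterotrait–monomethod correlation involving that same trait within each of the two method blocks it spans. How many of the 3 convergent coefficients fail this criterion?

1

Checking each validity diagonal entry against its comparison values:
Bur (methods 1·2): 0.45 vs {0.15, 0.27, 0.50, 0.42} → fail.
TI (methods 1·2): 0.37 vs {0.15, 0.27, 0.32, 0.36} → pass.
Aut (methods 1·2): 0.79 vs {0.50, 0.42, 0.32, 0.36} → pass.
1 of 3 fail.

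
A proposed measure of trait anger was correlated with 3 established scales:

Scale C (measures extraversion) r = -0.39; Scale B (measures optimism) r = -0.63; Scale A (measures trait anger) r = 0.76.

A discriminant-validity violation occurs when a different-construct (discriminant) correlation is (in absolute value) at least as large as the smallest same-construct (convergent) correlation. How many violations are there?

0

Convergent (same construct = trait anger): Scale A.
Smallest convergent = 0.76. Discriminant |r|: 0.39, 0.63; count ≥ 0.76 → 0.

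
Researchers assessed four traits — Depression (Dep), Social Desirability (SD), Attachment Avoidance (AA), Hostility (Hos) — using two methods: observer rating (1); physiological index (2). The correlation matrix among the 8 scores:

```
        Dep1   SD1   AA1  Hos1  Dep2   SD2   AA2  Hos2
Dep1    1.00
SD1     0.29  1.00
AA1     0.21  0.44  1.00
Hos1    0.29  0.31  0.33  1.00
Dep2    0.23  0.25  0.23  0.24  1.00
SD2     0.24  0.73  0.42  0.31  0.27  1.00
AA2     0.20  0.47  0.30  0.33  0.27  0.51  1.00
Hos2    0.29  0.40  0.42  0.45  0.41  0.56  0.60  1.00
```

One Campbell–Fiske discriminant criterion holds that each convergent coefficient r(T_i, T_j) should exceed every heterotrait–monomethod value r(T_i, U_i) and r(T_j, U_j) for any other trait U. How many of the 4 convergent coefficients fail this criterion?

3

Convergent coefficients and their comparison sets:
Dep (methods 1·2): 0.23 vs {0.29, 0.27, 0.21, 0.27, 0.29, 0.41} → fail.
SD (methods 1·2): 0.73 vs {0.29, 0.27, 0.44, 0.51, 0.31, 0.56} → pass.
AA (methods 1·2): 0.30 vs {0.21, 0.27, 0.44, 0.51, 0.33, 0.60} → fail.
Hos (methods 1·2): 0.45 vs {0.29, 0.41, 0.31, 0.56, 0.33, 0.60} → fail.
3 of 4 fail.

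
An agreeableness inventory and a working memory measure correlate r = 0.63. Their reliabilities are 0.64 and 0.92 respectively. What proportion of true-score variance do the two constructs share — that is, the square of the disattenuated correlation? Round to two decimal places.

0.67

Disattenuated r = 0.63 / √(0.64 × 0.92) = 0.63 / 0.7673 = 0.8211.
Shared true-score variance = 0.8211² = 0.6742 ≈ 0.67.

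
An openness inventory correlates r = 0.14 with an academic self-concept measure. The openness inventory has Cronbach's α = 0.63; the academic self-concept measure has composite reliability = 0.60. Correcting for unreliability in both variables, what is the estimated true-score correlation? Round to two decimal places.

0.23

r_true = r_obs / √(r_xx · r_yy) = 0.14 / √(0.63 × 0.60) = 0.14 / √0.3780 = 0.14 / 0.6148 ≈ 0.23.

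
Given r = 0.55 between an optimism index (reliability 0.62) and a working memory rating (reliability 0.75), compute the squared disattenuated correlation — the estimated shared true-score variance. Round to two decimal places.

Disattenuated r = 0.55 / √(0.62 × 0.75) = 0.55 / 0.6819 = 0.8066.
Shared true-score variance = 0.8066² = 0.6506 ≈ 0.65.

0.65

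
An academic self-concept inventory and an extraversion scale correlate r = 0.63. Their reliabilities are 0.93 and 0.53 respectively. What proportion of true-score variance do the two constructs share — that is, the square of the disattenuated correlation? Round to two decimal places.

0.81

Disattenuated r = 0.63 / √(0.93 × 0.53) = 0.63 / 0.7021 = 0.8973.
Shared true-score variance = 0.8973² = 0.8051 ≈ 0.81.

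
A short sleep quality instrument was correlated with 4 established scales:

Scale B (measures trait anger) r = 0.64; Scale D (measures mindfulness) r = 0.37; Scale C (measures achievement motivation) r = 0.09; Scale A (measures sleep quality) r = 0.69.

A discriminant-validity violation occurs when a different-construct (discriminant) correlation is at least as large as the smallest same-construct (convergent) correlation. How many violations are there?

0

Convergent (same construct = sleep quality): Scale A.
Smallest convergent = 0.69. Discriminant values: 0.64, 0.37, 0.09; count ≥ 0.69 → 0.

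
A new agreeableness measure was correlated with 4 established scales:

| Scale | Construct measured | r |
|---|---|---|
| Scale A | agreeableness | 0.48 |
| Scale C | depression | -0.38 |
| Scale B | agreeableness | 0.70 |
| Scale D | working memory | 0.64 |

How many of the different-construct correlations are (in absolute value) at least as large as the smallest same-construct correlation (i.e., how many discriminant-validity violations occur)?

1

Convergent (same construct = agreeableness): Scale A, Scale B.
Smallest convergent = 0.48. Discriminant |r|: 0.38, 0.64; count ≥ 0.48 → 1.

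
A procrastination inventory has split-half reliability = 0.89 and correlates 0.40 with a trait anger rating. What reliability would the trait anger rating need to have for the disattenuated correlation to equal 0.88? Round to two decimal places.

r_true = r_obs / √(r_xx · r_yy) ⇒ 0.88 = 0.40 / √(0.89 · r_yy).
√(0.89 · r_yy) = 0.40 / 0.88 = 0.4545; 0.89 · r_yy = 0.2066; r_yy = 0.2066 / 0.89 ≈ 0.23.

0.23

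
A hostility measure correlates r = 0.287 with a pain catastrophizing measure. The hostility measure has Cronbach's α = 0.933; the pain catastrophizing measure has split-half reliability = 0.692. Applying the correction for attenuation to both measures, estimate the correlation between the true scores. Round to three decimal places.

r_true = r_obs / √(r_xx · r_yy) = 0.287 / √(0.933 × 0.692) = 0.287 / √0.645636 = 0.287 / 0.8035 ≈ 0.357.

0.357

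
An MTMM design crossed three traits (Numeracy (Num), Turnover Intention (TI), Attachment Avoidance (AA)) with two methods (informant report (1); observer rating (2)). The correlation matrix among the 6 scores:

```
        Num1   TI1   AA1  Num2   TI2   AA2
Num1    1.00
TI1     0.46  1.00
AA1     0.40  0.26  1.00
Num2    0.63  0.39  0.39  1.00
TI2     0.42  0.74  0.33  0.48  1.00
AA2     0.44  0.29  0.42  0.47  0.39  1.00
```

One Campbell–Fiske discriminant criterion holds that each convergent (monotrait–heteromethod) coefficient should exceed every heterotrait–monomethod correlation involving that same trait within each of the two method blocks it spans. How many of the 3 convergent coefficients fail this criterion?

Convergent coefficients and their comparison sets:
Num (methods 1·2): 0.63 vs {0.46, 0.48, 0.40, 0.47} → pass.
TI (methods 1·2): 0.74 vs {0.46, 0.48, 0.26, 0.39} → pass.
AA (methods 1·2): 0.42 vs {0.40, 0.47, 0.26, 0.39} → fail.
1 of 3 fail.

1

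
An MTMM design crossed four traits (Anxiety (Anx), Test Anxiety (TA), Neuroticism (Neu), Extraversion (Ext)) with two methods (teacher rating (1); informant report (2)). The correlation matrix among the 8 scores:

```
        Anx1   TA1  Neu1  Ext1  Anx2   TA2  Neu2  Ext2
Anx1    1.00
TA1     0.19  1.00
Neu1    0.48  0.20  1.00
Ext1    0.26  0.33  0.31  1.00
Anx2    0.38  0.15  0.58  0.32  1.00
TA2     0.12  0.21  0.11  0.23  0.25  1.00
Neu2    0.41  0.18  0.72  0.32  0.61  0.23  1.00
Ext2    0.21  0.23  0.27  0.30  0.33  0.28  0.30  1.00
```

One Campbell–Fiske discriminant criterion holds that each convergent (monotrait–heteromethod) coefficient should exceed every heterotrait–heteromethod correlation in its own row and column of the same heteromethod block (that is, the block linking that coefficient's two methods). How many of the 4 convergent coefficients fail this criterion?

3

Checking each validity diagonal entry against its comparison values:
Anx (methods 1·2): 0.38 vs {0.12, 0.15, 0.41, 0.58, 0.21, 0.32} → fail.
TA (methods 1·2): 0.21 vs {0.15, 0.12, 0.18, 0.11, 0.23, 0.23} → fail.
Neu (methods 1·2): 0.72 vs {0.58, 0.41, 0.11, 0.18, 0.27, 0.32} → pass.
Ext (methods 1·2): 0.30 vs {0.32, 0.21, 0.23, 0.23, 0.32, 0.27} → fail.
3 of 4 fail.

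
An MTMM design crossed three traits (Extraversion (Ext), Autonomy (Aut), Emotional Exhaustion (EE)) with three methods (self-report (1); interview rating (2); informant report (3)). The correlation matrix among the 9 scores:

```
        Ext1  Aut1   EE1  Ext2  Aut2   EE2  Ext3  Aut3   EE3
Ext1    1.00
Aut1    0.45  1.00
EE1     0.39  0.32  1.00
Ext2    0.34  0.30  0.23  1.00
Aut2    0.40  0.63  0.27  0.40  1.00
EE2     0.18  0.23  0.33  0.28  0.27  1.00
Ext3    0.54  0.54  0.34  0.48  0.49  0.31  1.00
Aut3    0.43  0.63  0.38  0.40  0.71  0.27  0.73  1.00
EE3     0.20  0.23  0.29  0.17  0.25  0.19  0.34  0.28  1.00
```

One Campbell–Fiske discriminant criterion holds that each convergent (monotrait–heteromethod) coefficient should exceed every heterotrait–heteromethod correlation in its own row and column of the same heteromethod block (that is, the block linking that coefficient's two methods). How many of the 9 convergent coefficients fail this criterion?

5

Each convergent coefficient versus the relevant comparison correlations:
Ext (methods 1·2): 0.34 vs {0.40, 0.30, 0.18, 0.23} → fail.
Ext (methods 1·3): 0.54 vs {0.43, 0.54, 0.20, 0.34} → fail.
Ext (methods 2·3): 0.48 vs {0.40, 0.49, 0.17, 0.31} → fail.
Aut (methods 1·2): 0.63 vs {0.30, 0.40, 0.23, 0.27} → pass.
Aut (methods 1·3): 0.63 vs {0.54, 0.43, 0.23, 0.38} → pass.
Aut (methods 2·3): 0.71 vs {0.49, 0.40, 0.25, 0.27} → pass.
EE (methods 1·2): 0.33 vs {0.23, 0.18, 0.27, 0.23} → pass.
EE (methods 1·3): 0.29 vs {0.34, 0.20, 0.38, 0.23} → fail.
EE (methods 2·3): 0.19 vs {0.31, 0.17, 0.27, 0.25} → fail.
5 of 9 fail.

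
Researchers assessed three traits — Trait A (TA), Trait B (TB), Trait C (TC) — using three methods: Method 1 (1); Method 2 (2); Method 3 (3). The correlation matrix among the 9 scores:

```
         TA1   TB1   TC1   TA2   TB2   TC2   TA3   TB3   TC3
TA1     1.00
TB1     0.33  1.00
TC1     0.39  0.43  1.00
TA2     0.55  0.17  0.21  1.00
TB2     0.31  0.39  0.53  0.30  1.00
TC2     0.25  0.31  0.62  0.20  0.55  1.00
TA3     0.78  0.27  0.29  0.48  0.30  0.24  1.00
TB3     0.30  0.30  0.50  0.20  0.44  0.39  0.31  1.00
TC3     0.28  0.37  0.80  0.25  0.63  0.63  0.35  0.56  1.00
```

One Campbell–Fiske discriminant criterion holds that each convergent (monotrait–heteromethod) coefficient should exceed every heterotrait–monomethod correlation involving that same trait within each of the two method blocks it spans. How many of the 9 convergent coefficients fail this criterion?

3

Each convergent coefficient versus the relevant comparison correlations:
TA (methods 1·2): 0.55 vs {0.33, 0.30, 0.39, 0.20} → pass.
TA (methods 1·3): 0.78 vs {0.33, 0.31, 0.39, 0.35} → pass.
TA (methods 2·3): 0.48 vs {0.30, 0.31, 0.20, 0.35} → pass.
TB (methods 1·2): 0.39 vs {0.33, 0.30, 0.43, 0.55} → fail.
TB (methods 1·3): 0.30 vs {0.33, 0.31, 0.43, 0.56} → fail.
TB (methods 2·3): 0.44 vs {0.30, 0.31, 0.55, 0.56} → fail.
TC (methods 1·2): 0.62 vs {0.39, 0.20, 0.43, 0.55} → pass.
TC (methods 1·3): 0.80 vs {0.39, 0.35, 0.43, 0.56} → pass.
TC (methods 2·3): 0.63 vs {0.20, 0.35, 0.55, 0.56} → pass.
3 of 9 fail.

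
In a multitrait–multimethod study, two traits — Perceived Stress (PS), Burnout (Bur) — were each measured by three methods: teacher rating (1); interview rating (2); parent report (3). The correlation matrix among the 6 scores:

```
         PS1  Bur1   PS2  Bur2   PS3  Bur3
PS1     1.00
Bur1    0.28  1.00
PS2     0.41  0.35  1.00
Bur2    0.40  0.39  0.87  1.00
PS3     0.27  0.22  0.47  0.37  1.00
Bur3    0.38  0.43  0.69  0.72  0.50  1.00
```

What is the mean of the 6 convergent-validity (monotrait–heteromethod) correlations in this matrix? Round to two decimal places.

0.45

Convergent values: 0.41, 0.27, 0.47, 0.39, 0.43, 0.72; mean = 2.69/6 = 0.45.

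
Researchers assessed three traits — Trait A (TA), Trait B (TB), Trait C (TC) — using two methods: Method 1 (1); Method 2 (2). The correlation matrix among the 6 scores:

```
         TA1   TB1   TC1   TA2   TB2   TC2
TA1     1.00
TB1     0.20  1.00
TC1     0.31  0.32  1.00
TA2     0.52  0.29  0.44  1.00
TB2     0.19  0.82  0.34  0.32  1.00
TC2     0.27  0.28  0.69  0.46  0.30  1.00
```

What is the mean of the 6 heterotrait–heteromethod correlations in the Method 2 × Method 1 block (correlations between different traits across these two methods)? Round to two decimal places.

HTHM values (method 2 × method 1): 0.29, 0.44, 0.19, 0.34, 0.27, 0.28; mean = 1.81/6 = 0.30.

0.30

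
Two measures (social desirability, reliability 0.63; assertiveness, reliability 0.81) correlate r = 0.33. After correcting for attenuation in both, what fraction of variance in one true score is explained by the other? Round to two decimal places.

0.21

Disattenuated r = 0.33 / √(0.63 × 0.81) = 0.33 / 0.7144 = 0.4619.
Shared true-score variance = 0.4619² = 0.2134 ≈ 0.21.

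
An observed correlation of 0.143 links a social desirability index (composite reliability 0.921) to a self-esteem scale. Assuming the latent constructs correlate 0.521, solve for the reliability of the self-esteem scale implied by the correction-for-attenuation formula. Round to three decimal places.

r_true = r_obs / √(r_xx · r_yy) ⇒ 0.521 = 0.143 / √(0.921 · r_yy).
√(0.921 · r_yy) = 0.143 / 0.521 = 0.2745; 0.921 · r_yy = 0.0754; r_yy = 0.0754 / 0.921 ≈ 0.082.

0.082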